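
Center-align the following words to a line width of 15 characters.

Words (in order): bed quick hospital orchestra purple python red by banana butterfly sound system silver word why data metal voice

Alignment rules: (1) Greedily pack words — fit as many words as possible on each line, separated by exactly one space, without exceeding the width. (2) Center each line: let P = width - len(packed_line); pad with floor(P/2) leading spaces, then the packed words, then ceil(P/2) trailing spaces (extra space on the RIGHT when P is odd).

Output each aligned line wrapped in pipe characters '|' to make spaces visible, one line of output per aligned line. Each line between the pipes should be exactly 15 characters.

Line 1: ['bed', 'quick'] (min_width=9, slack=6)
Line 2: ['hospital'] (min_width=8, slack=7)
Line 3: ['orchestra'] (min_width=9, slack=6)
Line 4: ['purple', 'python'] (min_width=13, slack=2)
Line 5: ['red', 'by', 'banana'] (min_width=13, slack=2)
Line 6: ['butterfly', 'sound'] (min_width=15, slack=0)
Line 7: ['system', 'silver'] (min_width=13, slack=2)
Line 8: ['word', 'why', 'data'] (min_width=13, slack=2)
Line 9: ['metal', 'voice'] (min_width=11, slack=4)

Answer: |   bed quick   |
|   hospital    |
|   orchestra   |
| purple python |
| red by banana |
|butterfly sound|
| system silver |
| word why data |
|  metal voice  |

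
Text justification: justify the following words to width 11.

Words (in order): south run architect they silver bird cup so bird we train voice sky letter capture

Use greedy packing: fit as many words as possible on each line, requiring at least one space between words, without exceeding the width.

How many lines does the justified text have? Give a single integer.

Answer: 8

Derivation:
Line 1: ['south', 'run'] (min_width=9, slack=2)
Line 2: ['architect'] (min_width=9, slack=2)
Line 3: ['they', 'silver'] (min_width=11, slack=0)
Line 4: ['bird', 'cup', 'so'] (min_width=11, slack=0)
Line 5: ['bird', 'we'] (min_width=7, slack=4)
Line 6: ['train', 'voice'] (min_width=11, slack=0)
Line 7: ['sky', 'letter'] (min_width=10, slack=1)
Line 8: ['capture'] (min_width=7, slack=4)
Total lines: 8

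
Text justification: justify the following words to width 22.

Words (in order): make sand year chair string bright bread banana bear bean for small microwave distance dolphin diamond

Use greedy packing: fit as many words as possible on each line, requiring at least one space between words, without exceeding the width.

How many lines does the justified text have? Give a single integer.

Line 1: ['make', 'sand', 'year', 'chair'] (min_width=20, slack=2)
Line 2: ['string', 'bright', 'bread'] (min_width=19, slack=3)
Line 3: ['banana', 'bear', 'bean', 'for'] (min_width=20, slack=2)
Line 4: ['small', 'microwave'] (min_width=15, slack=7)
Line 5: ['distance', 'dolphin'] (min_width=16, slack=6)
Line 6: ['diamond'] (min_width=7, slack=15)
Total lines: 6

Answer: 6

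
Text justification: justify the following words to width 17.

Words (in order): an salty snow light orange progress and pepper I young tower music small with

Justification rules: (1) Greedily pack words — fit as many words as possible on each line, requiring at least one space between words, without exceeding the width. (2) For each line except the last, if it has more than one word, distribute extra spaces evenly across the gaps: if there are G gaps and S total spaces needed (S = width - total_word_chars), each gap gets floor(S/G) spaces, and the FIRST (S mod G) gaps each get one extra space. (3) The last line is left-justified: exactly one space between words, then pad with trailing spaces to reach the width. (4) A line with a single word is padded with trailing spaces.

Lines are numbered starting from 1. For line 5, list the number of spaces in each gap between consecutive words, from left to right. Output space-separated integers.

Line 1: ['an', 'salty', 'snow'] (min_width=13, slack=4)
Line 2: ['light', 'orange'] (min_width=12, slack=5)
Line 3: ['progress', 'and'] (min_width=12, slack=5)
Line 4: ['pepper', 'I', 'young'] (min_width=14, slack=3)
Line 5: ['tower', 'music', 'small'] (min_width=17, slack=0)
Line 6: ['with'] (min_width=4, slack=13)

Answer: 1 1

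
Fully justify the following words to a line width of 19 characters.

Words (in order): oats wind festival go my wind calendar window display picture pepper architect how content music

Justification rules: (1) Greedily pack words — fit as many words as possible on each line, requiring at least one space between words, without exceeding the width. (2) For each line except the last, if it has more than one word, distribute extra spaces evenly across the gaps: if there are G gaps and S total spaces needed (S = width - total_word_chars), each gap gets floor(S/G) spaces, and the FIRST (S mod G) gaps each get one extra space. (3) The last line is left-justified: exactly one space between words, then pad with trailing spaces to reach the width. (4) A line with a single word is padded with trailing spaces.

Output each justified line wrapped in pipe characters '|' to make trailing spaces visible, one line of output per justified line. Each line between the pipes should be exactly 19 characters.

Answer: |oats  wind festival|
|go my wind calendar|
|window      display|
|picture      pepper|
|architect       how|
|content music      |

Derivation:
Line 1: ['oats', 'wind', 'festival'] (min_width=18, slack=1)
Line 2: ['go', 'my', 'wind', 'calendar'] (min_width=19, slack=0)
Line 3: ['window', 'display'] (min_width=14, slack=5)
Line 4: ['picture', 'pepper'] (min_width=14, slack=5)
Line 5: ['architect', 'how'] (min_width=13, slack=6)
Line 6: ['content', 'music'] (min_width=13, slack=6)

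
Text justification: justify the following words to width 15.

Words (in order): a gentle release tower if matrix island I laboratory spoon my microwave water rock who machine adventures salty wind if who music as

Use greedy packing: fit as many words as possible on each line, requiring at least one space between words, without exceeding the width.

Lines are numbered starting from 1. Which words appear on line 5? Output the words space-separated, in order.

Line 1: ['a', 'gentle'] (min_width=8, slack=7)
Line 2: ['release', 'tower'] (min_width=13, slack=2)
Line 3: ['if', 'matrix'] (min_width=9, slack=6)
Line 4: ['island', 'I'] (min_width=8, slack=7)
Line 5: ['laboratory'] (min_width=10, slack=5)
Line 6: ['spoon', 'my'] (min_width=8, slack=7)
Line 7: ['microwave', 'water'] (min_width=15, slack=0)
Line 8: ['rock', 'who'] (min_width=8, slack=7)
Line 9: ['machine'] (min_width=7, slack=8)
Line 10: ['adventures'] (min_width=10, slack=5)
Line 11: ['salty', 'wind', 'if'] (min_width=13, slack=2)
Line 12: ['who', 'music', 'as'] (min_width=12, slack=3)

Answer: laboratory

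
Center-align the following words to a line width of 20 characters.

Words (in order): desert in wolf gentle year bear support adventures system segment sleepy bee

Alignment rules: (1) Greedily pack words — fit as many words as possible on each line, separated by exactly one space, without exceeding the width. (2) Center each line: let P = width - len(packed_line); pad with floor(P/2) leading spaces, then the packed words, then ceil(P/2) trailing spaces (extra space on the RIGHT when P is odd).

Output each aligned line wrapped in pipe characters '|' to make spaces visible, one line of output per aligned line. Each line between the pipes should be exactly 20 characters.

Answer: |   desert in wolf   |
|  gentle year bear  |
| support adventures |
|   system segment   |
|     sleepy bee     |

Derivation:
Line 1: ['desert', 'in', 'wolf'] (min_width=14, slack=6)
Line 2: ['gentle', 'year', 'bear'] (min_width=16, slack=4)
Line 3: ['support', 'adventures'] (min_width=18, slack=2)
Line 4: ['system', 'segment'] (min_width=14, slack=6)
Line 5: ['sleepy', 'bee'] (min_width=10, slack=10)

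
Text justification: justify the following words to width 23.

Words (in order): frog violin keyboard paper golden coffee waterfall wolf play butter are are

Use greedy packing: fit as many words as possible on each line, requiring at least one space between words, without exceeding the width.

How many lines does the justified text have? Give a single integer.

Line 1: ['frog', 'violin', 'keyboard'] (min_width=20, slack=3)
Line 2: ['paper', 'golden', 'coffee'] (min_width=19, slack=4)
Line 3: ['waterfall', 'wolf', 'play'] (min_width=19, slack=4)
Line 4: ['butter', 'are', 'are'] (min_width=14, slack=9)
Total lines: 4

Answer: 4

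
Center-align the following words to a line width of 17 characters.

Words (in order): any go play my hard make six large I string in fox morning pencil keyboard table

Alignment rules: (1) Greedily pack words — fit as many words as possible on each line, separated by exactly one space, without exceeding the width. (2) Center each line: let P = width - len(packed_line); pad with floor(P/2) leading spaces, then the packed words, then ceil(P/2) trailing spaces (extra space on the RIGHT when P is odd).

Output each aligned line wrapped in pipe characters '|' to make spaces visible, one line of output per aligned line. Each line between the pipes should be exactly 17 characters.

Answer: | any go play my  |
|  hard make six  |
|large I string in|
|   fox morning   |
| pencil keyboard |
|      table      |

Derivation:
Line 1: ['any', 'go', 'play', 'my'] (min_width=14, slack=3)
Line 2: ['hard', 'make', 'six'] (min_width=13, slack=4)
Line 3: ['large', 'I', 'string', 'in'] (min_width=17, slack=0)
Line 4: ['fox', 'morning'] (min_width=11, slack=6)
Line 5: ['pencil', 'keyboard'] (min_width=15, slack=2)
Line 6: ['table'] (min_width=5, slack=12)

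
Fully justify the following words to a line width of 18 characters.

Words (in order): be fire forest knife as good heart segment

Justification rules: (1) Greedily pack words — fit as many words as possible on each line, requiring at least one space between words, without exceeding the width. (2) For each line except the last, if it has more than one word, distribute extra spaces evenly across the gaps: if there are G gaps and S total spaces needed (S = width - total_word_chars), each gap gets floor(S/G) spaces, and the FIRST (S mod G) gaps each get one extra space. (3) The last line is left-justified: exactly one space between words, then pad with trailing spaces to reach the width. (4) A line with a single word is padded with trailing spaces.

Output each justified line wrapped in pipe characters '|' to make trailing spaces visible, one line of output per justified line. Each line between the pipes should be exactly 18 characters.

Answer: |be   fire   forest|
|knife    as   good|
|heart segment     |

Derivation:
Line 1: ['be', 'fire', 'forest'] (min_width=14, slack=4)
Line 2: ['knife', 'as', 'good'] (min_width=13, slack=5)
Line 3: ['heart', 'segment'] (min_width=13, slack=5)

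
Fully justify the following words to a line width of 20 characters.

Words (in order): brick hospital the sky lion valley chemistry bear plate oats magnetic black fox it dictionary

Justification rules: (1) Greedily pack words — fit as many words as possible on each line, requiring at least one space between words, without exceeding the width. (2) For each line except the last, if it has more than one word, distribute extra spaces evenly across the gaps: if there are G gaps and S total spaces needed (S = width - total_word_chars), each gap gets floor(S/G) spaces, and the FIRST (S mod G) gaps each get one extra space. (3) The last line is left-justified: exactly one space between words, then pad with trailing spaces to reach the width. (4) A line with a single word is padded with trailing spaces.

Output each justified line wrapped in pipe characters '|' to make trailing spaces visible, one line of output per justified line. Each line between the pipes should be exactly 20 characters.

Answer: |brick  hospital  the|
|sky    lion   valley|
|chemistry bear plate|
|oats  magnetic black|
|fox it dictionary   |

Derivation:
Line 1: ['brick', 'hospital', 'the'] (min_width=18, slack=2)
Line 2: ['sky', 'lion', 'valley'] (min_width=15, slack=5)
Line 3: ['chemistry', 'bear', 'plate'] (min_width=20, slack=0)
Line 4: ['oats', 'magnetic', 'black'] (min_width=19, slack=1)
Line 5: ['fox', 'it', 'dictionary'] (min_width=17, slack=3)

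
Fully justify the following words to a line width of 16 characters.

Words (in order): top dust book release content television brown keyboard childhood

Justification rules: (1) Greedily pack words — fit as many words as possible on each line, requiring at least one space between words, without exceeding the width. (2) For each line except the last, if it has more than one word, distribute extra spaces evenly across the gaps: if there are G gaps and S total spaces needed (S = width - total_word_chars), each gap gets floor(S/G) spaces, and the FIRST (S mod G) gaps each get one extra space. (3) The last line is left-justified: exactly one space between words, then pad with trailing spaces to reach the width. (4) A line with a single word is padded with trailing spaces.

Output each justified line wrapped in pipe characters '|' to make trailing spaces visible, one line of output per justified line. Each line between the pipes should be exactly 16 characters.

Answer: |top   dust  book|
|release  content|
|television brown|
|keyboard        |
|childhood       |

Derivation:
Line 1: ['top', 'dust', 'book'] (min_width=13, slack=3)
Line 2: ['release', 'content'] (min_width=15, slack=1)
Line 3: ['television', 'brown'] (min_width=16, slack=0)
Line 4: ['keyboard'] (min_width=8, slack=8)
Line 5: ['childhood'] (min_width=9, slack=7)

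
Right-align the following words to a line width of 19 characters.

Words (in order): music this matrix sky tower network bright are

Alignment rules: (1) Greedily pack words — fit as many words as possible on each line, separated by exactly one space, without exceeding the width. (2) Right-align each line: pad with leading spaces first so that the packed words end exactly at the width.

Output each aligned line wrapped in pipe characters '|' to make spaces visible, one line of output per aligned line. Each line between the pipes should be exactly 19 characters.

Answer: |  music this matrix|
|  sky tower network|
|         bright are|

Derivation:
Line 1: ['music', 'this', 'matrix'] (min_width=17, slack=2)
Line 2: ['sky', 'tower', 'network'] (min_width=17, slack=2)
Line 3: ['bright', 'are'] (min_width=10, slack=9)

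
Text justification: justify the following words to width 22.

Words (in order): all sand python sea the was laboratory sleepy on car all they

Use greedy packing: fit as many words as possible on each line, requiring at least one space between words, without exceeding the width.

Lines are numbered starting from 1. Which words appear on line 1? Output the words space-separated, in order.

Answer: all sand python sea

Derivation:
Line 1: ['all', 'sand', 'python', 'sea'] (min_width=19, slack=3)
Line 2: ['the', 'was', 'laboratory'] (min_width=18, slack=4)
Line 3: ['sleepy', 'on', 'car', 'all', 'they'] (min_width=22, slack=0)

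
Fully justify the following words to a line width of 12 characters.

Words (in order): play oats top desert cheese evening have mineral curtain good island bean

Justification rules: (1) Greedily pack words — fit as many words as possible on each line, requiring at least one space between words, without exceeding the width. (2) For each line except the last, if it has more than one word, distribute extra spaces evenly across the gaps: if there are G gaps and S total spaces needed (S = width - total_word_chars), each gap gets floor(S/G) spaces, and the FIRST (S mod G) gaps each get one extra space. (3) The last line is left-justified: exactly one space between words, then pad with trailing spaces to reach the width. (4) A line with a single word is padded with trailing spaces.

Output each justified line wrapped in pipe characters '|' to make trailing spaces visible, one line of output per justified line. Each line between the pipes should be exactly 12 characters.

Line 1: ['play', 'oats'] (min_width=9, slack=3)
Line 2: ['top', 'desert'] (min_width=10, slack=2)
Line 3: ['cheese'] (min_width=6, slack=6)
Line 4: ['evening', 'have'] (min_width=12, slack=0)
Line 5: ['mineral'] (min_width=7, slack=5)
Line 6: ['curtain', 'good'] (min_width=12, slack=0)
Line 7: ['island', 'bean'] (min_width=11, slack=1)

Answer: |play    oats|
|top   desert|
|cheese      |
|evening have|
|mineral     |
|curtain good|
|island bean |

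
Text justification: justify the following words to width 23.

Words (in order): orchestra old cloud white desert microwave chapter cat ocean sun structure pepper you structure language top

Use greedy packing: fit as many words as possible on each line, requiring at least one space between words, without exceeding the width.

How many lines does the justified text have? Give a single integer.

Line 1: ['orchestra', 'old', 'cloud'] (min_width=19, slack=4)
Line 2: ['white', 'desert', 'microwave'] (min_width=22, slack=1)
Line 3: ['chapter', 'cat', 'ocean', 'sun'] (min_width=21, slack=2)
Line 4: ['structure', 'pepper', 'you'] (min_width=20, slack=3)
Line 5: ['structure', 'language', 'top'] (min_width=22, slack=1)
Total lines: 5

Answer: 5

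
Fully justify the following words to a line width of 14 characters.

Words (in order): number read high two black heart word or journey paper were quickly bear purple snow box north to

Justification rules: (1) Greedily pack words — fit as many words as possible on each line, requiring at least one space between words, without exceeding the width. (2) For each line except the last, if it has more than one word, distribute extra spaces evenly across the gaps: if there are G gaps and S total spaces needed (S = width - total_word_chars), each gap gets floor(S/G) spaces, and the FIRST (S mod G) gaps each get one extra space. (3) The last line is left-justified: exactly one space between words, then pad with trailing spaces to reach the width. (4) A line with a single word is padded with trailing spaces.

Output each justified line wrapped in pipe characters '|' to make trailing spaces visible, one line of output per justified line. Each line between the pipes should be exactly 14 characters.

Line 1: ['number', 'read'] (min_width=11, slack=3)
Line 2: ['high', 'two', 'black'] (min_width=14, slack=0)
Line 3: ['heart', 'word', 'or'] (min_width=13, slack=1)
Line 4: ['journey', 'paper'] (min_width=13, slack=1)
Line 5: ['were', 'quickly'] (min_width=12, slack=2)
Line 6: ['bear', 'purple'] (min_width=11, slack=3)
Line 7: ['snow', 'box', 'north'] (min_width=14, slack=0)
Line 8: ['to'] (min_width=2, slack=12)

Answer: |number    read|
|high two black|
|heart  word or|
|journey  paper|
|were   quickly|
|bear    purple|
|snow box north|
|to            |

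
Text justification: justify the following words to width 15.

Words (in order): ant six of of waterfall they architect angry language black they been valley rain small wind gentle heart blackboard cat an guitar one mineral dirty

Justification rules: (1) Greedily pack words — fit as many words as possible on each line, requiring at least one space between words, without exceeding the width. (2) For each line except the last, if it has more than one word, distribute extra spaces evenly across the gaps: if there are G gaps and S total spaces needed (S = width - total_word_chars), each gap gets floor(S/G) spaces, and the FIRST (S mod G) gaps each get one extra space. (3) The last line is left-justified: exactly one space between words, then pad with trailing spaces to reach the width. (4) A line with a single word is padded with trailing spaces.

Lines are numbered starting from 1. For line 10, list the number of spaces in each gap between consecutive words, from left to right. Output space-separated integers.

Line 1: ['ant', 'six', 'of', 'of'] (min_width=13, slack=2)
Line 2: ['waterfall', 'they'] (min_width=14, slack=1)
Line 3: ['architect', 'angry'] (min_width=15, slack=0)
Line 4: ['language', 'black'] (min_width=14, slack=1)
Line 5: ['they', 'been'] (min_width=9, slack=6)
Line 6: ['valley', 'rain'] (min_width=11, slack=4)
Line 7: ['small', 'wind'] (min_width=10, slack=5)
Line 8: ['gentle', 'heart'] (min_width=12, slack=3)
Line 9: ['blackboard', 'cat'] (min_width=14, slack=1)
Line 10: ['an', 'guitar', 'one'] (min_width=13, slack=2)
Line 11: ['mineral', 'dirty'] (min_width=13, slack=2)

Answer: 2 2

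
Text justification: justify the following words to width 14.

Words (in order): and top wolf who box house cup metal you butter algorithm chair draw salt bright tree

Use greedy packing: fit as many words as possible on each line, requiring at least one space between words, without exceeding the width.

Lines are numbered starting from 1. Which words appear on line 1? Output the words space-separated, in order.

Line 1: ['and', 'top', 'wolf'] (min_width=12, slack=2)
Line 2: ['who', 'box', 'house'] (min_width=13, slack=1)
Line 3: ['cup', 'metal', 'you'] (min_width=13, slack=1)
Line 4: ['butter'] (min_width=6, slack=8)
Line 5: ['algorithm'] (min_width=9, slack=5)
Line 6: ['chair', 'draw'] (min_width=10, slack=4)
Line 7: ['salt', 'bright'] (min_width=11, slack=3)
Line 8: ['tree'] (min_width=4, slack=10)

Answer: and top wolf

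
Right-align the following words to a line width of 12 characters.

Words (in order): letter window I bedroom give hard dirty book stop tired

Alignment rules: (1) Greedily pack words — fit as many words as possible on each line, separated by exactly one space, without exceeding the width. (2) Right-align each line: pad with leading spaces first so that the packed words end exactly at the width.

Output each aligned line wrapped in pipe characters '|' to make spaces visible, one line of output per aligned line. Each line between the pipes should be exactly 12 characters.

Answer: |      letter|
|    window I|
|bedroom give|
|  hard dirty|
|   book stop|
|       tired|

Derivation:
Line 1: ['letter'] (min_width=6, slack=6)
Line 2: ['window', 'I'] (min_width=8, slack=4)
Line 3: ['bedroom', 'give'] (min_width=12, slack=0)
Line 4: ['hard', 'dirty'] (min_width=10, slack=2)
Line 5: ['book', 'stop'] (min_width=9, slack=3)
Line 6: ['tired'] (min_width=5, slack=7)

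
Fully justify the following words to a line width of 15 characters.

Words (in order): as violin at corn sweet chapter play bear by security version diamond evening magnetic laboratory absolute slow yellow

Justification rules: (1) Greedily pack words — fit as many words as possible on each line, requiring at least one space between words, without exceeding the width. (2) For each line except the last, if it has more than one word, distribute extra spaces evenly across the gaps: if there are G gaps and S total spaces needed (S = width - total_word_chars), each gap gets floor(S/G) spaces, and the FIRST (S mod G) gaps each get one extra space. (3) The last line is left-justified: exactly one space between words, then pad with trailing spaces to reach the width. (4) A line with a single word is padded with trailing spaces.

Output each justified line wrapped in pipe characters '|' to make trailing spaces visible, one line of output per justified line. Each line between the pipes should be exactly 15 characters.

Line 1: ['as', 'violin', 'at'] (min_width=12, slack=3)
Line 2: ['corn', 'sweet'] (min_width=10, slack=5)
Line 3: ['chapter', 'play'] (min_width=12, slack=3)
Line 4: ['bear', 'by'] (min_width=7, slack=8)
Line 5: ['security'] (min_width=8, slack=7)
Line 6: ['version', 'diamond'] (min_width=15, slack=0)
Line 7: ['evening'] (min_width=7, slack=8)
Line 8: ['magnetic'] (min_width=8, slack=7)
Line 9: ['laboratory'] (min_width=10, slack=5)
Line 10: ['absolute', 'slow'] (min_width=13, slack=2)
Line 11: ['yellow'] (min_width=6, slack=9)

Answer: |as   violin  at|
|corn      sweet|
|chapter    play|
|bear         by|
|security       |
|version diamond|
|evening        |
|magnetic       |
|laboratory     |
|absolute   slow|
|yellow         |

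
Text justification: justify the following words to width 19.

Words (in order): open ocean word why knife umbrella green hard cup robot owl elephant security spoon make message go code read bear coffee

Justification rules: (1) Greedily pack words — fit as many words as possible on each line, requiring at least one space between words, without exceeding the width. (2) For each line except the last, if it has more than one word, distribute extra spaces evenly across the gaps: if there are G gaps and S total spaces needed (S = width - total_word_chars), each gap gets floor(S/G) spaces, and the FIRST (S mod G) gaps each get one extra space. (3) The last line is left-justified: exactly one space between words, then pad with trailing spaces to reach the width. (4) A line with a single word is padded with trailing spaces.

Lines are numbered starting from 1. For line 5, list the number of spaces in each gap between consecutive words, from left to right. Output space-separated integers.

Answer: 1 1

Derivation:
Line 1: ['open', 'ocean', 'word', 'why'] (min_width=19, slack=0)
Line 2: ['knife', 'umbrella'] (min_width=14, slack=5)
Line 3: ['green', 'hard', 'cup'] (min_width=14, slack=5)
Line 4: ['robot', 'owl', 'elephant'] (min_width=18, slack=1)
Line 5: ['security', 'spoon', 'make'] (min_width=19, slack=0)
Line 6: ['message', 'go', 'code'] (min_width=15, slack=4)
Line 7: ['read', 'bear', 'coffee'] (min_width=16, slack=3)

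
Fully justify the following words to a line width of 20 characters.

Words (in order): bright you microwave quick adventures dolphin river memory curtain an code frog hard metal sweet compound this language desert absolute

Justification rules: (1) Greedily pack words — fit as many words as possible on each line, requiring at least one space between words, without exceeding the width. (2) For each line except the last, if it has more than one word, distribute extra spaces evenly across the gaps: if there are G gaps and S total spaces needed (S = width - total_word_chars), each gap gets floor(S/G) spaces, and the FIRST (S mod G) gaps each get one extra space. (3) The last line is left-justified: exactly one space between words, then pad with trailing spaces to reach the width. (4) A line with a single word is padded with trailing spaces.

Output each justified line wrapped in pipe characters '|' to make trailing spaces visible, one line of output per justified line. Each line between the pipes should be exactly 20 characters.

Answer: |bright you microwave|
|quick     adventures|
|dolphin river memory|
|curtain an code frog|
|hard   metal   sweet|
|compound        this|
|language      desert|
|absolute            |

Derivation:
Line 1: ['bright', 'you', 'microwave'] (min_width=20, slack=0)
Line 2: ['quick', 'adventures'] (min_width=16, slack=4)
Line 3: ['dolphin', 'river', 'memory'] (min_width=20, slack=0)
Line 4: ['curtain', 'an', 'code', 'frog'] (min_width=20, slack=0)
Line 5: ['hard', 'metal', 'sweet'] (min_width=16, slack=4)
Line 6: ['compound', 'this'] (min_width=13, slack=7)
Line 7: ['language', 'desert'] (min_width=15, slack=5)
Line 8: ['absolute'] (min_width=8, slack=12)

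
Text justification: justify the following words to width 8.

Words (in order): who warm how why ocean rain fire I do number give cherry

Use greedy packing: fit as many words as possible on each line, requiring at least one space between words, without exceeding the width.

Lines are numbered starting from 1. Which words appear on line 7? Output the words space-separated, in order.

Answer: number

Derivation:
Line 1: ['who', 'warm'] (min_width=8, slack=0)
Line 2: ['how', 'why'] (min_width=7, slack=1)
Line 3: ['ocean'] (min_width=5, slack=3)
Line 4: ['rain'] (min_width=4, slack=4)
Line 5: ['fire', 'I'] (min_width=6, slack=2)
Line 6: ['do'] (min_width=2, slack=6)
Line 7: ['number'] (min_width=6, slack=2)
Line 8: ['give'] (min_width=4, slack=4)
Line 9: ['cherry'] (min_width=6, slack=2)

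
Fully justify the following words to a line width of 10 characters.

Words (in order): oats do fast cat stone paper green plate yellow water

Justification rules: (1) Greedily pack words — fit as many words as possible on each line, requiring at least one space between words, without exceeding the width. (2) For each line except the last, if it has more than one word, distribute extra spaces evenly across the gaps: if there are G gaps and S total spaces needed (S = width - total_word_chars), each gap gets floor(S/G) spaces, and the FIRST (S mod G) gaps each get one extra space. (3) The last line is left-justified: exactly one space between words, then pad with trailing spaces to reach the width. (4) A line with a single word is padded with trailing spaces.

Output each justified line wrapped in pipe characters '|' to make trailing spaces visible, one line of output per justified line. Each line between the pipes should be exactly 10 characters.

Answer: |oats    do|
|fast   cat|
|stone     |
|paper     |
|green     |
|plate     |
|yellow    |
|water     |

Derivation:
Line 1: ['oats', 'do'] (min_width=7, slack=3)
Line 2: ['fast', 'cat'] (min_width=8, slack=2)
Line 3: ['stone'] (min_width=5, slack=5)
Line 4: ['paper'] (min_width=5, slack=5)
Line 5: ['green'] (min_width=5, slack=5)
Line 6: ['plate'] (min_width=5, slack=5)
Line 7: ['yellow'] (min_width=6, slack=4)
Line 8: ['water'] (min_width=5, slack=5)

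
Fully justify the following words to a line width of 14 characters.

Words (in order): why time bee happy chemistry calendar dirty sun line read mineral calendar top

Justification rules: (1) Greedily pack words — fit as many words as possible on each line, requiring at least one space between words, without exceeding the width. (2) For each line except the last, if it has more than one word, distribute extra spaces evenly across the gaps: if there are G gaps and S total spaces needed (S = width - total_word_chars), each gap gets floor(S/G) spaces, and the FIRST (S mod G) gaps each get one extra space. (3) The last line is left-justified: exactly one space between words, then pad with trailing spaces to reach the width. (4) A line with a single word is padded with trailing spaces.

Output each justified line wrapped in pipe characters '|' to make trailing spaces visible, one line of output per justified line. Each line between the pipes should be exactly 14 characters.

Line 1: ['why', 'time', 'bee'] (min_width=12, slack=2)
Line 2: ['happy'] (min_width=5, slack=9)
Line 3: ['chemistry'] (min_width=9, slack=5)
Line 4: ['calendar', 'dirty'] (min_width=14, slack=0)
Line 5: ['sun', 'line', 'read'] (min_width=13, slack=1)
Line 6: ['mineral'] (min_width=7, slack=7)
Line 7: ['calendar', 'top'] (min_width=12, slack=2)

Answer: |why  time  bee|
|happy         |
|chemistry     |
|calendar dirty|
|sun  line read|
|mineral       |
|calendar top  |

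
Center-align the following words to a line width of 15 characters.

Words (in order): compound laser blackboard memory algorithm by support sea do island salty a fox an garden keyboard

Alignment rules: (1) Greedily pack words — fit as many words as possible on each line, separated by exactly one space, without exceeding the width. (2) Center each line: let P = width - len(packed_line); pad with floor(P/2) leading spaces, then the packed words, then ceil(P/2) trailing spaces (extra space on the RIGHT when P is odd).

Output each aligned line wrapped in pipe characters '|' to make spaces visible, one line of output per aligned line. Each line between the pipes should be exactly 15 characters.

Line 1: ['compound', 'laser'] (min_width=14, slack=1)
Line 2: ['blackboard'] (min_width=10, slack=5)
Line 3: ['memory'] (min_width=6, slack=9)
Line 4: ['algorithm', 'by'] (min_width=12, slack=3)
Line 5: ['support', 'sea', 'do'] (min_width=14, slack=1)
Line 6: ['island', 'salty', 'a'] (min_width=14, slack=1)
Line 7: ['fox', 'an', 'garden'] (min_width=13, slack=2)
Line 8: ['keyboard'] (min_width=8, slack=7)

Answer: |compound laser |
|  blackboard   |
|    memory     |
| algorithm by  |
|support sea do |
|island salty a |
| fox an garden |
|   keyboard    |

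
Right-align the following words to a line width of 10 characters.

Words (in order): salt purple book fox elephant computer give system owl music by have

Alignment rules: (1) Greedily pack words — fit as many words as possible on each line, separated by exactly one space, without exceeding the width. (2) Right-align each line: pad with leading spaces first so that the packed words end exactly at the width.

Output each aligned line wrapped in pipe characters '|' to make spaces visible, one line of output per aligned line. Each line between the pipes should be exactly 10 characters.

Answer: |      salt|
|    purple|
|  book fox|
|  elephant|
|  computer|
|      give|
|system owl|
|  music by|
|      have|

Derivation:
Line 1: ['salt'] (min_width=4, slack=6)
Line 2: ['purple'] (min_width=6, slack=4)
Line 3: ['book', 'fox'] (min_width=8, slack=2)
Line 4: ['elephant'] (min_width=8, slack=2)
Line 5: ['computer'] (min_width=8, slack=2)
Line 6: ['give'] (min_width=4, slack=6)
Line 7: ['system', 'owl'] (min_width=10, slack=0)
Line 8: ['music', 'by'] (min_width=8, slack=2)
Line 9: ['have'] (min_width=4, slack=6)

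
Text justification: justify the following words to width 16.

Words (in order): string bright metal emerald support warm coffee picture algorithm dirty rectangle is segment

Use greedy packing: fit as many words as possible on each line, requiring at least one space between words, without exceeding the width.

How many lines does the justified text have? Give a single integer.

Answer: 7

Derivation:
Line 1: ['string', 'bright'] (min_width=13, slack=3)
Line 2: ['metal', 'emerald'] (min_width=13, slack=3)
Line 3: ['support', 'warm'] (min_width=12, slack=4)
Line 4: ['coffee', 'picture'] (min_width=14, slack=2)
Line 5: ['algorithm', 'dirty'] (min_width=15, slack=1)
Line 6: ['rectangle', 'is'] (min_width=12, slack=4)
Line 7: ['segment'] (min_width=7, slack=9)
Total lines: 7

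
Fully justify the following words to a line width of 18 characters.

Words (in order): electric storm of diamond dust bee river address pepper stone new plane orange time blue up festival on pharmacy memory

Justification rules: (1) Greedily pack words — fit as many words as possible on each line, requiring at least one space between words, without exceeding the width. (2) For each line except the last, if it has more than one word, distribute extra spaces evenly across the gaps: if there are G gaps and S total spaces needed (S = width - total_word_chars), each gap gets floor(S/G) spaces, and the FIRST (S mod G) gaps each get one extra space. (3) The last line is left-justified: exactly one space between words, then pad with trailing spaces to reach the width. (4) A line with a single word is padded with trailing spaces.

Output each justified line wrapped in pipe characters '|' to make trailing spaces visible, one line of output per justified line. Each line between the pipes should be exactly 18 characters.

Line 1: ['electric', 'storm', 'of'] (min_width=17, slack=1)
Line 2: ['diamond', 'dust', 'bee'] (min_width=16, slack=2)
Line 3: ['river', 'address'] (min_width=13, slack=5)
Line 4: ['pepper', 'stone', 'new'] (min_width=16, slack=2)
Line 5: ['plane', 'orange', 'time'] (min_width=17, slack=1)
Line 6: ['blue', 'up', 'festival'] (min_width=16, slack=2)
Line 7: ['on', 'pharmacy', 'memory'] (min_width=18, slack=0)

Answer: |electric  storm of|
|diamond  dust  bee|
|river      address|
|pepper  stone  new|
|plane  orange time|
|blue  up  festival|
|on pharmacy memory|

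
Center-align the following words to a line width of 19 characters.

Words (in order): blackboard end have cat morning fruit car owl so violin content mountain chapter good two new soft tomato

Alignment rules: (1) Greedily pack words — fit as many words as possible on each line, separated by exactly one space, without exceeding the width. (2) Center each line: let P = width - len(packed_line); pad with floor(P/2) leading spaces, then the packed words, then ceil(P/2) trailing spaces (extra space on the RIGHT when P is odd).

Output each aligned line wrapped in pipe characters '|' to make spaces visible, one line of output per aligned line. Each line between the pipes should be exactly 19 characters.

Line 1: ['blackboard', 'end', 'have'] (min_width=19, slack=0)
Line 2: ['cat', 'morning', 'fruit'] (min_width=17, slack=2)
Line 3: ['car', 'owl', 'so', 'violin'] (min_width=17, slack=2)
Line 4: ['content', 'mountain'] (min_width=16, slack=3)
Line 5: ['chapter', 'good', 'two'] (min_width=16, slack=3)
Line 6: ['new', 'soft', 'tomato'] (min_width=15, slack=4)

Answer: |blackboard end have|
| cat morning fruit |
| car owl so violin |
| content mountain  |
| chapter good two  |
|  new soft tomato  |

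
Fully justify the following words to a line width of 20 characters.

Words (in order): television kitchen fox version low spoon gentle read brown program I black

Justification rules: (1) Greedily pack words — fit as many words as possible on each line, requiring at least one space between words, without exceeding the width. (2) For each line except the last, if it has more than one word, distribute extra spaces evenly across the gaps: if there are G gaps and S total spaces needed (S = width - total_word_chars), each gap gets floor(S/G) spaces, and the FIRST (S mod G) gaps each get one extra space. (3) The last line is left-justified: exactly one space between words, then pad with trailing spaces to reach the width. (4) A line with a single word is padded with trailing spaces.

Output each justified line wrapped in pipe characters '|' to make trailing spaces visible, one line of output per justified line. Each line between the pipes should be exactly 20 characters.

Line 1: ['television', 'kitchen'] (min_width=18, slack=2)
Line 2: ['fox', 'version', 'low'] (min_width=15, slack=5)
Line 3: ['spoon', 'gentle', 'read'] (min_width=17, slack=3)
Line 4: ['brown', 'program', 'I'] (min_width=15, slack=5)
Line 5: ['black'] (min_width=5, slack=15)

Answer: |television   kitchen|
|fox    version   low|
|spoon   gentle  read|
|brown    program   I|
|black               |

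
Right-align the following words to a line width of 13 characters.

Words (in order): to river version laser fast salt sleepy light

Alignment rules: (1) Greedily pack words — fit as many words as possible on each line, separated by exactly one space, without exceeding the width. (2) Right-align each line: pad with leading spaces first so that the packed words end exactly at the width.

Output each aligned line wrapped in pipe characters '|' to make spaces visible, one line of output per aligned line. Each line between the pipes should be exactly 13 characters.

Answer: |     to river|
|version laser|
|    fast salt|
| sleepy light|

Derivation:
Line 1: ['to', 'river'] (min_width=8, slack=5)
Line 2: ['version', 'laser'] (min_width=13, slack=0)
Line 3: ['fast', 'salt'] (min_width=9, slack=4)
Line 4: ['sleepy', 'light'] (min_width=12, slack=1)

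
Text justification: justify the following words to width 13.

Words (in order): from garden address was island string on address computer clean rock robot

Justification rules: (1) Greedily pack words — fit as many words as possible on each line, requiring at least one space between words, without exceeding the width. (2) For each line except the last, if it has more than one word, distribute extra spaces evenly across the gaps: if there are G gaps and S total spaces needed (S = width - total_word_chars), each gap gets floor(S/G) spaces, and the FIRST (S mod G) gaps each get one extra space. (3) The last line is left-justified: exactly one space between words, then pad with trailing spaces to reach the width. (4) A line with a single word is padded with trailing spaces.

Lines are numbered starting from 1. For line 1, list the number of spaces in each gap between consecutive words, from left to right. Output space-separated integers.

Answer: 3

Derivation:
Line 1: ['from', 'garden'] (min_width=11, slack=2)
Line 2: ['address', 'was'] (min_width=11, slack=2)
Line 3: ['island', 'string'] (min_width=13, slack=0)
Line 4: ['on', 'address'] (min_width=10, slack=3)
Line 5: ['computer'] (min_width=8, slack=5)
Line 6: ['clean', 'rock'] (min_width=10, slack=3)
Line 7: ['robot'] (min_width=5, slack=8)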